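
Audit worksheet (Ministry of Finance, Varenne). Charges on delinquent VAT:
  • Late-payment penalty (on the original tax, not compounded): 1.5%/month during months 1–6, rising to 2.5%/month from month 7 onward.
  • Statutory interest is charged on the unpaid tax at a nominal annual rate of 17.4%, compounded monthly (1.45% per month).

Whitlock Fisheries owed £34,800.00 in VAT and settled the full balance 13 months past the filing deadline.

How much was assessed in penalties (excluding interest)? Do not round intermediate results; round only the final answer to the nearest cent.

Penalty, months 1–6: 6 × 1.5% × £34,800.00 = £3,132.00
Penalty, months 7–13: 7 × 2.5% × £34,800.00 = £6,090.00
Total penalty = £3,132.00 + £6,090.00 = £9,222.00

£9,222.00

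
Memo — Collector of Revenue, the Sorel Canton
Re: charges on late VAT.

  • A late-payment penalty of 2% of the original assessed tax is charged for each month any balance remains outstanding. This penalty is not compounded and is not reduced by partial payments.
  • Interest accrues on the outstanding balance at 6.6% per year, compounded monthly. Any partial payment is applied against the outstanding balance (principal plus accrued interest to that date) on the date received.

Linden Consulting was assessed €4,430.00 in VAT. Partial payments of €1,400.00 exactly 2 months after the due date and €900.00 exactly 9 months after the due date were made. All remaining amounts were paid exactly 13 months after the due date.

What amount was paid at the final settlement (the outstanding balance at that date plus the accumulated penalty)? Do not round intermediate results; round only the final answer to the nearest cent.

Monthly rate = 6.6% ÷ 12 = 0.55%
Balance at month 2: €4,430.0000 × (1 + 0.0055)^2 = €4,478.8640…
After €1,400.00 payment: €4,478.8640… − €1,400.00 = €3,078.8640…
Balance at month 9: €3,078.8640… × (1 + 0.0055)^7 = €3,199.3741…
After €900.00 payment: €3,199.3741… − €900.00 = €2,299.3741…
Balance at month 13: €2,299.3741… × (1 + 0.0055)^4 = €2,350.3792…
Penalty: 13 × 2% × €4,430.00 = €1,151.80
Final settlement = outstanding balance + penalty = €2,350.3792… + €1,151.80 = €3,502.18

€3,502.18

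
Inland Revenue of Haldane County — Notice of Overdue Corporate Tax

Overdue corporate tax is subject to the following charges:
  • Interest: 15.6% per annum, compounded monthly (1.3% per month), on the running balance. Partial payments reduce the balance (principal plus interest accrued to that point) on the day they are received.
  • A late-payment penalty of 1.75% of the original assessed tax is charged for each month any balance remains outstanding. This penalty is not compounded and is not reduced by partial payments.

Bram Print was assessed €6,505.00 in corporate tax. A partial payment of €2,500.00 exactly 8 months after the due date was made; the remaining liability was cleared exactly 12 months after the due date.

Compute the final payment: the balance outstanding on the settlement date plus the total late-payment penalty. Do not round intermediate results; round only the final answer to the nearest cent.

€6,329.07

Balance at month 8: €6,505.0000 × (1 + 0.013)^8 = €7,213.1151…
After €2,500.00 payment: €7,213.1151… − €2,500.00 = €4,713.1151…
Balance at month 12: €4,713.1151… × (1 + 0.013)^4 = €4,963.0178…
Penalty: 12 × 1.75% × €6,505.00 = €1,366.05
Final settlement = outstanding balance + penalty = €4,963.0178… + €1,366.05 = €6,329.07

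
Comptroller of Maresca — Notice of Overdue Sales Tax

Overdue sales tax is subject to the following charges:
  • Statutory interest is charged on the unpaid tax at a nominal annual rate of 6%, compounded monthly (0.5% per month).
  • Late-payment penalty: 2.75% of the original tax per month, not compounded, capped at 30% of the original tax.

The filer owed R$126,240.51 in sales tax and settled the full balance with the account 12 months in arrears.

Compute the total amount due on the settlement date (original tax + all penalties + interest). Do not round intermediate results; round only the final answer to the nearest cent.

R$171,898.90

Penalty (uncapped): 12 × 2.75% × R$126,240.51 = R$41,659.37…; cap = 30% × R$126,240.51 = R$37,872.15… → penalty = R$37,872.15…
Interest: R$126,240.51 × ((1 + 0.005)^12 − 1) = R$126,240.51 × 0.0616778… = R$7,786.2384…
Total = R$126,240.51 + R$37,872.1530 + R$7,786.2384… = R$171,898.90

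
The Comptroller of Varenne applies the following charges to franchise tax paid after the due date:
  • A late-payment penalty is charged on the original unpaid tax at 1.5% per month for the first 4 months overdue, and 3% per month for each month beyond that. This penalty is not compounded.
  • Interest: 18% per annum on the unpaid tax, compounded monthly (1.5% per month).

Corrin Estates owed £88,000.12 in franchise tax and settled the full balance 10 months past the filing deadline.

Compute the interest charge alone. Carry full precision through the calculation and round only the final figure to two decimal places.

£14,127.61

Interest: £88,000.12 × ((1 + 0.015)^10 − 1) = £88,000.12 × 0.1605408… = £14,127.6119…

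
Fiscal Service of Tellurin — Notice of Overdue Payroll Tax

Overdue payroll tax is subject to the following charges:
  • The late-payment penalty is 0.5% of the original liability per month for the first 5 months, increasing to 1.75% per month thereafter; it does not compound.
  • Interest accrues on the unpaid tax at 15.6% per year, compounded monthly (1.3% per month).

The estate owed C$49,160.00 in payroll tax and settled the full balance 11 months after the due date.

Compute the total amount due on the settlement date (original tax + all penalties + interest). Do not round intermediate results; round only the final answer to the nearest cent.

C$63,055.91

Penalty, months 1–5: 5 × 0.5% × C$49,160.00 = C$1,229.00
Penalty, months 6–11: 6 × 1.75% × C$49,160.00 = C$5,161.80
Interest: C$49,160.00 × ((1 + 0.013)^11 − 1) = C$49,160.00 × 0.1526671… = C$7,505.1148…
Total = C$49,160.00 + C$6,390.8000 + C$7,505.1148… = C$63,055.91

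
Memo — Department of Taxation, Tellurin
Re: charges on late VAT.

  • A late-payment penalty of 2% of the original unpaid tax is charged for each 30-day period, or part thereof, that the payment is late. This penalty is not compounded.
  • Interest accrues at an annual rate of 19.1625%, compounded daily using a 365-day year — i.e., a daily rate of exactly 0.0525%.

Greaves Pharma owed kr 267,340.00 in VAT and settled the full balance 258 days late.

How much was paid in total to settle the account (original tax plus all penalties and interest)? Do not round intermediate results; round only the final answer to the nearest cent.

kr 354,228.51

Penalty periods: ⌈258/30⌉ = 9; penalty = 9 × 2% × kr 267,340.00 = kr 48,121.20
Interest: kr 267,340.00 × ((1 + 0.000525)^258 − 1) = kr 267,340.00 × 0.14501124… = kr 38,767.3059…
Total = kr 267,340.00 + kr 48,121.2000 + kr 38,767.3059… = kr 354,228.51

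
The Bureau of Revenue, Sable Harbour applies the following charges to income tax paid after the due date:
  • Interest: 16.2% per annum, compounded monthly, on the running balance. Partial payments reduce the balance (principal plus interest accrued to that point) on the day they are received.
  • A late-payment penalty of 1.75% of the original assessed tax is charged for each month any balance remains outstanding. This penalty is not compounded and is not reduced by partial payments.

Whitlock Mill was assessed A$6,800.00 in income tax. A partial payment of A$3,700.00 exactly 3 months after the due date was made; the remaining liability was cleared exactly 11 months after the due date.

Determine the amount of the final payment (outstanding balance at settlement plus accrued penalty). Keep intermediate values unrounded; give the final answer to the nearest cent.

A$5,070.80

Monthly rate = 16.2% ÷ 12 = 1.35%
Balance at month 3: A$6,800.0000 × (1 + 0.0135)^3 = A$7,079.1346…
After A$3,700.00 payment: A$7,079.1346… − A$3,700.00 = A$3,379.1346…
Balance at month 11: A$3,379.1346… × (1 + 0.0135)^8 = A$3,761.7984…
Penalty: 11 × 1.75% × A$6,800.00 = A$1,309.00
Final settlement = outstanding balance + penalty = A$3,761.7984… + A$1,309.00 = A$5,070.80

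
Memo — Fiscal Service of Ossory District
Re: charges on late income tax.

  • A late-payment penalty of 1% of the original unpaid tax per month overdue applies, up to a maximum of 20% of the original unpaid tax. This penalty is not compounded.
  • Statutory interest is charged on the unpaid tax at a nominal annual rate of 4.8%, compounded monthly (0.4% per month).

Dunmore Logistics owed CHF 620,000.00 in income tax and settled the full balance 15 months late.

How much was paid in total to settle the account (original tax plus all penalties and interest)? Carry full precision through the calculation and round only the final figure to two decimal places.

Penalty: 15 × 1% × CHF 620,000.00 = CHF 93,000.00 (below the 20% cap of CHF 124,000.00)
Interest: CHF 620,000.00 × ((1 + 0.004)^15 − 1) = CHF 620,000.00 × 0.0617095… = CHF 38,259.8730…
Total = CHF 620,000.00 + CHF 93,000.0000 + CHF 38,259.8730… = CHF 751,259.87

CHF 751,259.87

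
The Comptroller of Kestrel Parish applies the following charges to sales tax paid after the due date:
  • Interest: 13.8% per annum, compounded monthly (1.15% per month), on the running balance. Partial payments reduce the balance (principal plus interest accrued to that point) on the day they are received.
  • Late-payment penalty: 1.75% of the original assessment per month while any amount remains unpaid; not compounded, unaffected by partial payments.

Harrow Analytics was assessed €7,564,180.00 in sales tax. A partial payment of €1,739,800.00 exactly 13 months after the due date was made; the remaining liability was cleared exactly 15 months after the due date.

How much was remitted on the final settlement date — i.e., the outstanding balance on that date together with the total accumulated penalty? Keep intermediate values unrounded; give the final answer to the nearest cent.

Balance at month 13: €7,564,180.0000 × (1 + 0.0115)^13 = €8,776,439.9836…
After €1,739,800.00 payment: €8,776,439.9836… − €1,739,800.00 = €7,036,639.9836…
Balance at month 15: €7,036,639.9836… × (1 + 0.0115)^2 = €7,199,413.2988…
Penalty: 15 × 1.75% × €7,564,180.00 = €1,985,597.25
Final settlement = outstanding balance + penalty = €7,199,413.2988… + €1,985,597.25 = €9,185,010.55

€9,185,010.55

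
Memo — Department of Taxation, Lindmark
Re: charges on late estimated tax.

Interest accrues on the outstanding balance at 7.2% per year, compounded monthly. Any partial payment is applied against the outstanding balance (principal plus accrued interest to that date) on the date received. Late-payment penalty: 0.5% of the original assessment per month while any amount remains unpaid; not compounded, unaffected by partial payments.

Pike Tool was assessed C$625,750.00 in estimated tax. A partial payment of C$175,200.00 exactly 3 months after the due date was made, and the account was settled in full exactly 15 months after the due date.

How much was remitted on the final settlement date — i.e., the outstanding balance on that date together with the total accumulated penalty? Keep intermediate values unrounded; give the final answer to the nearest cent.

C$543,187.59

Monthly rate = 7.2% ÷ 12 = 0.6%
Balance at month 3: C$625,750.0000 × (1 + 0.006)^3 = C$637,081.2162…
After C$175,200.00 payment: C$637,081.2162… − C$175,200.00 = C$461,881.2162…
Balance at month 15: C$461,881.2162… × (1 + 0.006)^12 = C$496,256.3413…
Penalty: 15 × 0.5% × C$625,750.00 = C$46,931.25
Final settlement = outstanding balance + penalty = C$496,256.3413… + C$46,931.25 = C$543,187.59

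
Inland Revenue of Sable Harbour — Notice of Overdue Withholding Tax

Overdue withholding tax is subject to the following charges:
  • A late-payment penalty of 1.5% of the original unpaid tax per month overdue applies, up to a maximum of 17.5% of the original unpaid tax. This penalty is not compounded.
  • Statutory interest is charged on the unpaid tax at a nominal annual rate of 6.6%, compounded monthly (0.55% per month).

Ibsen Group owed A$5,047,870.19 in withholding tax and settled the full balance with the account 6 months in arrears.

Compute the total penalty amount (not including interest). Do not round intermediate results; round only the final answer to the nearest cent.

Penalty: 6 × 1.5% × A$5,047,870.19 = A$454,308.32… (below the 17.5% cap of A$883,377.28…)

A$454,308.32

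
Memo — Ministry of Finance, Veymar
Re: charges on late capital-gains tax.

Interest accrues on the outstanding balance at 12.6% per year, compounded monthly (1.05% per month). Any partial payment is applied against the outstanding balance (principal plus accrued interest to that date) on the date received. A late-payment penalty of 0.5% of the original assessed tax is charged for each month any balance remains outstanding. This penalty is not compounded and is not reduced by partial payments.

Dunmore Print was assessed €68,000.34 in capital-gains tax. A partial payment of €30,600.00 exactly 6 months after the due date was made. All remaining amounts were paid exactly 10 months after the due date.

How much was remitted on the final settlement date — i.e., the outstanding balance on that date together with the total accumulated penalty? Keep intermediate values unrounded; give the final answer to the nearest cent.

Balance at month 6: €68,000.3400 × (1 + 0.0105)^6 = €72,398.4038…
After €30,600.00 payment: €72,398.4038… − €30,600.00 = €41,798.4038…
Balance at month 10: €41,798.4038… × (1 + 0.0105)^4 = €43,581.7805…
Penalty: 10 × 0.5% × €68,000.34 = €3,400.02…
Final settlement = outstanding balance + penalty = €43,581.7805… + €3,400.02… = €46,981.80

€46,981.80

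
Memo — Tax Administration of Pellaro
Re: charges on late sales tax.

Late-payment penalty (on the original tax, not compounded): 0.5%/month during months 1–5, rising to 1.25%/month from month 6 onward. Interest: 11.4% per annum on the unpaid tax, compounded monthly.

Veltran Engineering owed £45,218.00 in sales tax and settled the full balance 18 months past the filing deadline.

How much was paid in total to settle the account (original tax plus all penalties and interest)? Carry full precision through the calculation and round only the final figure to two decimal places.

£62,085.83

Penalty, months 1–5: 5 × 0.5% × £45,218.00 = £1,130.45
Penalty, months 6–18: 13 × 1.25% × £45,218.00 = £7,347.93…
Interest (11.4%/yr ÷ 12 = 0.95%/month): £45,218.00 × ((1 + 0.0095)^18 − 1) = £8,389.4524…
Total = £45,218.00 + £8,478.3750 + £8,389.4524… = £62,085.83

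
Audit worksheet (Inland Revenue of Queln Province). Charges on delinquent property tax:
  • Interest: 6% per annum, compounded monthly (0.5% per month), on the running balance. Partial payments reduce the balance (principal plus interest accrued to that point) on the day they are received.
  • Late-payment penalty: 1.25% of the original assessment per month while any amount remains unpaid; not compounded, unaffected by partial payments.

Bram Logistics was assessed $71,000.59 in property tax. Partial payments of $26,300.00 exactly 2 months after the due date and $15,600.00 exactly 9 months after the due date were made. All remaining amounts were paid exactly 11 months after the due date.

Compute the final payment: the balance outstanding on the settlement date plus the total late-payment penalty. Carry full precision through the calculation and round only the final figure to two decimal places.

Balance at month 2: $71,000.5900 × (1 + 0.005)^2 = $71,712.3709…
After $26,300.00 payment: $71,712.3709… − $26,300.00 = $45,412.3709…
Balance at month 9: $45,412.3709… × (1 + 0.005)^7 = $47,025.8451…
After $15,600.00 payment: $47,025.8451… − $15,600.00 = $31,425.8451…
Balance at month 11: $31,425.8451… × (1 + 0.005)^2 = $31,740.8892…
Penalty: 11 × 1.25% × $71,000.59 = $9,762.58…
Final settlement = outstanding balance + penalty = $31,740.8892… + $9,762.58… = $41,503.47

$41,503.47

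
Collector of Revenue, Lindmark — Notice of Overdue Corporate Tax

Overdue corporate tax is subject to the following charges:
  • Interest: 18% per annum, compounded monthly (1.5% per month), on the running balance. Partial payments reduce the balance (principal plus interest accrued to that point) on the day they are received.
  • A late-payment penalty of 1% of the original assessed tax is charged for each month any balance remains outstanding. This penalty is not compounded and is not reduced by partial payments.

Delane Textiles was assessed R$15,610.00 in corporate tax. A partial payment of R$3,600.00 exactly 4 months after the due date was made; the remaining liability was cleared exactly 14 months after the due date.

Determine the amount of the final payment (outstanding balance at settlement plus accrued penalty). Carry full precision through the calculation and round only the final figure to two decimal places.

Balance at month 4: R$15,610.0000 × (1 + 0.015)^4 = R$16,567.8850…
After R$3,600.00 payment: R$16,567.8850… − R$3,600.00 = R$12,967.8850…
Balance at month 14: R$12,967.8850… × (1 + 0.015)^10 = R$15,049.7600…
Penalty: 14 × 1% × R$15,610.00 = R$2,185.40
Final settlement = outstanding balance + penalty = R$15,049.7600… + R$2,185.40 = R$17,235.16

R$17,235.16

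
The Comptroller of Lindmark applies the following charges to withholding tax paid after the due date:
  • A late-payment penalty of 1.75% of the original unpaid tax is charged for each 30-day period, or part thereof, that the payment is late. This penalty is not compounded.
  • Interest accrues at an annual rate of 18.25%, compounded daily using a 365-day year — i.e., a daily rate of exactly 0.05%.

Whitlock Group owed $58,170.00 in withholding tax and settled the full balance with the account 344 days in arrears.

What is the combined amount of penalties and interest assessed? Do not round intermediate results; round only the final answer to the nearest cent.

Penalty periods: ⌈344/30⌉ = 12; penalty = 12 × 1.75% × $58,170.00 = $12,215.70
Interest: $58,170.00 × ((1 + 0.0005)^344 − 1) = $58,170.00 × 0.18762678… = $10,914.2499…
Penalties + interest = $12,215.7000 + $10,914.2499… = $23,129.95

$23,129.95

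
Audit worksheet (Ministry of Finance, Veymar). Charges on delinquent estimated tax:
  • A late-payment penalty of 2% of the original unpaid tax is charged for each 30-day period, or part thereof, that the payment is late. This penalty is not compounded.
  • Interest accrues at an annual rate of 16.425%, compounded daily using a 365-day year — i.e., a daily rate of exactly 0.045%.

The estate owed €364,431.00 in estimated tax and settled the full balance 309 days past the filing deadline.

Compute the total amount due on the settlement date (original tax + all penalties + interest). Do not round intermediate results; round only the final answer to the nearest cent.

Penalty periods: ⌈309/30⌉ = 11; penalty = 11 × 2% × €364,431.00 = €80,174.82
Interest: €364,431.00 × ((1 + 0.00045)^309 − 1) = €364,431.00 × 0.14914562… = €54,353.2858…
Total = €364,431.00 + €80,174.8200 + €54,353.2858… = €498,959.11

€498,959.11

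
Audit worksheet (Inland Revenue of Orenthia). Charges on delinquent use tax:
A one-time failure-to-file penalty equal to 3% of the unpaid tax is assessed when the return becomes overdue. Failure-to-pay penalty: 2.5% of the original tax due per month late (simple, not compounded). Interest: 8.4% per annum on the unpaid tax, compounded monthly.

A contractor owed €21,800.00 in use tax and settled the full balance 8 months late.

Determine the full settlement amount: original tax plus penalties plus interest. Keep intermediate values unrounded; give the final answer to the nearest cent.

€28,065.13

Failure-to-file penalty: 3% × €21,800.00 = €654.00
Failure-to-pay penalty: 8 × 2.5% × €21,800.00 = €4,360.00
Interest (8.4%/yr ÷ 12 = 0.7%/month): €21,800.00 × ((1 + 0.007)^8 − 1) = €1,251.1320…
Total = €21,800.00 + €5,014.0000 + €1,251.1320… = €28,065.13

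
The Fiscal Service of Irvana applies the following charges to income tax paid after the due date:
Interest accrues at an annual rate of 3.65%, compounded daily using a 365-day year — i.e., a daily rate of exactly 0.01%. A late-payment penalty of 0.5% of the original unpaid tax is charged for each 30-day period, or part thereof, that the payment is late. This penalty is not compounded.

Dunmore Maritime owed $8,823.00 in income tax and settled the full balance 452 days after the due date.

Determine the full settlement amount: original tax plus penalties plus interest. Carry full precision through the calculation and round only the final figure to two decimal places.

Penalty periods: ⌈452/30⌉ = 16; penalty = 16 × 0.5% × $8,823.00 = $705.84
Interest: $8,823.00 × ((1 + 0.0001)^452 − 1) = $8,823.00 × 0.04623472… = $407.9290…
Total = $8,823.00 + $705.8400 + $407.9290… = $9,936.77

$9,936.77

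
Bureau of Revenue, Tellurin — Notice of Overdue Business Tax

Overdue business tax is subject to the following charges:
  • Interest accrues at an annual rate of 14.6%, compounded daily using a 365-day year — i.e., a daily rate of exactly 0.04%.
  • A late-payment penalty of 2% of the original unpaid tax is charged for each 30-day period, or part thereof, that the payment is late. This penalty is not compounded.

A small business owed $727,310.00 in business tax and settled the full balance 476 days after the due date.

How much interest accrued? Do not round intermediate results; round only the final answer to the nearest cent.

Interest: $727,310.00 × ((1 + 0.0004)^476 − 1) = $727,310.00 × 0.20968734… = $152,507.6998…

$152,507.70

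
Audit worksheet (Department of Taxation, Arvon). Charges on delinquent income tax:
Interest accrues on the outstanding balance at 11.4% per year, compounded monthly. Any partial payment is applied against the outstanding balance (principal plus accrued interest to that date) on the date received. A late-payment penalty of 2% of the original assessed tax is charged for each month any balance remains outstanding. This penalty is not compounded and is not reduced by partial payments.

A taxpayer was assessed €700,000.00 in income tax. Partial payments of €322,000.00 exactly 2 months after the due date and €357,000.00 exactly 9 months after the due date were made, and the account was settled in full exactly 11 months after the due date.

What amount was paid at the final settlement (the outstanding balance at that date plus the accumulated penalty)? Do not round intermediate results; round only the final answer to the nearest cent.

Monthly rate = 11.4% ÷ 12 = 0.95%
Balance at month 2: €700,000.0000 × (1 + 0.0095)^2 = €713,363.1750
After €322,000.00 payment: €713,363.1750 − €322,000.00 = €391,363.1750
Balance at month 9: €391,363.1750 × (1 + 0.0095)^7 = €418,142.4135…
After €357,000.00 payment: €418,142.4135… − €357,000.00 = €61,142.4135…
Balance at month 11: €61,142.4135… × (1 + 0.0095)^2 = €62,309.6374…
Penalty: 11 × 2% × €700,000.00 = €154,000.00
Final settlement = outstanding balance + penalty = €62,309.6374… + €154,000.00 = €216,309.64

€216,309.64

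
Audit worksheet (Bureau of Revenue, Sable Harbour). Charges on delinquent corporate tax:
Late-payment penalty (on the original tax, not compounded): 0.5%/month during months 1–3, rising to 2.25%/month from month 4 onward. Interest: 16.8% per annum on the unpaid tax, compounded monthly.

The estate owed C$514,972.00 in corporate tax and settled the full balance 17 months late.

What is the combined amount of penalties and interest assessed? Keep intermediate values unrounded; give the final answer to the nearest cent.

C$307,240.93

Penalty, months 1–3: 3 × 0.5% × C$514,972.00 = C$7,724.58
Penalty, months 4–17: 14 × 2.25% × C$514,972.00 = C$162,216.18
Interest (16.8%/yr ÷ 12 = 1.4%/month): C$514,972.00 × ((1 + 0.014)^17 − 1) = C$137,300.1730…
Penalties + interest = C$169,940.7600 + C$137,300.1730… = C$307,240.93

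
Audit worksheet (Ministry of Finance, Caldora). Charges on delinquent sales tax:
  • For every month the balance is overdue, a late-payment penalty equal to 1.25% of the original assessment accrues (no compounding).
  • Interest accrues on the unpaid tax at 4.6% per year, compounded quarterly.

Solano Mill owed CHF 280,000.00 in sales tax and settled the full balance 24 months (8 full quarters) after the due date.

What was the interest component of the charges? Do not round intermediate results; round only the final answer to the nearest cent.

CHF 26,821.03

Interest (4.6%/yr ÷ 4 = 1.15%/quarter): CHF 280,000.00 × ((1 + 0.0115)^8 − 1) = CHF 26,821.0333…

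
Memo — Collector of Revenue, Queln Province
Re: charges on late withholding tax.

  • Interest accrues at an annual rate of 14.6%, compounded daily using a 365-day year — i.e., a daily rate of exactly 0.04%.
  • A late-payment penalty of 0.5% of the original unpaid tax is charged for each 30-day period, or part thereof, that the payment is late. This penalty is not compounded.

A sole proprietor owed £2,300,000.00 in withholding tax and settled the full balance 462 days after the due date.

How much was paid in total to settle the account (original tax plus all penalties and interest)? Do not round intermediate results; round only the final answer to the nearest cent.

Penalty periods: ⌈462/30⌉ = 16; penalty = 16 × 0.5% × £2,300,000.00 = £184,000.00
Interest: £2,300,000.00 × ((1 + 0.0004)^462 − 1) = £2,300,000.00 × 0.20293337… = £466,746.7536…
Total = £2,300,000.00 + £184,000.0000 + £466,746.7536… = £2,950,746.75

£2,950,746.75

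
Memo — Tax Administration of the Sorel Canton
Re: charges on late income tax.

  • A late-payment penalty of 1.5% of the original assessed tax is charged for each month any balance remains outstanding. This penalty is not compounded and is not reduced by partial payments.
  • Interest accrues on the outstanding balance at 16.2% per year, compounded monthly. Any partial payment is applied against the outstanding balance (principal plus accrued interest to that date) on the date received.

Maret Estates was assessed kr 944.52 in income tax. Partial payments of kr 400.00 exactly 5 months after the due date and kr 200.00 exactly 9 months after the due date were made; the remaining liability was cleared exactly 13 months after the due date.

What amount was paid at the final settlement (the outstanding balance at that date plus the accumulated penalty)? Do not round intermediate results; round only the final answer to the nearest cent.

kr 652.26

Monthly rate = 16.2% ÷ 12 = 1.35%
Balance at month 5: kr 944.5200 × (1 + 0.0135)^5 = kr 1,010.0199…
After kr 400.00 payment: kr 1,010.0199… − kr 400.00 = kr 610.0199…
Balance at month 9: kr 610.0199… × (1 + 0.0135)^4 = kr 643.6340…
After kr 200.00 payment: kr 643.6340… − kr 200.00 = kr 443.6340…
Balance at month 13: kr 443.6340… × (1 + 0.0135)^4 = kr 468.0798…
Penalty: 13 × 1.5% × kr 944.52 = kr 184.18…
Final settlement = outstanding balance + penalty = kr 468.0798… + kr 184.18… = kr 652.26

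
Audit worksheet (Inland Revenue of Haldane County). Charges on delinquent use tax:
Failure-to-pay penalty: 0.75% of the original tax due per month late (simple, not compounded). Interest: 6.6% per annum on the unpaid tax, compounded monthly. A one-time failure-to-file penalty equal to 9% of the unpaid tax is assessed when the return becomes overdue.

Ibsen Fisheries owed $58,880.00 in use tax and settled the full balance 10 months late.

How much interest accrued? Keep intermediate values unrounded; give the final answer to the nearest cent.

Interest (6.6%/yr ÷ 12 = 0.55%/month): $58,880.00 × ((1 + 0.0055)^10 − 1) = $3,319.7373…

$3,319.74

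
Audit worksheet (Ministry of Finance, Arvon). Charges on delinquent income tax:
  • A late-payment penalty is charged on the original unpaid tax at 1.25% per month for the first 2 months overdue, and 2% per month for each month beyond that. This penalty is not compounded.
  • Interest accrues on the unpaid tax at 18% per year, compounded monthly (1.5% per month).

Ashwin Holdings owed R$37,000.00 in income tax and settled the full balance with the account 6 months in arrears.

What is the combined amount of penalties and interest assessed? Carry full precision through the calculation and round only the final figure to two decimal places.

R$7,342.40

Penalty, months 1–2: 2 × 1.25% × R$37,000.00 = R$925.00
Penalty, months 3–6: 4 × 2% × R$37,000.00 = R$2,960.00
Interest: R$37,000.00 × ((1 + 0.015)^6 − 1) = R$37,000.00 × 0.0934433… = R$3,457.4008…
Penalties + interest = R$3,885.0000 + R$3,457.4008… = R$7,342.40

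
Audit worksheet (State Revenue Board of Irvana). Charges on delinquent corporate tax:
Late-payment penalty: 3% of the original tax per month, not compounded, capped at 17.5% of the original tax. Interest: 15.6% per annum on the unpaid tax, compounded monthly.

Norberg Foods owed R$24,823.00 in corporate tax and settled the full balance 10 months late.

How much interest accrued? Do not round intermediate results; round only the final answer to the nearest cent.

Interest (15.6%/yr ÷ 12 = 1.3%/month): R$24,823.00 × ((1 + 0.013)^10 − 1) = R$3,422.4645…

R$3,422.46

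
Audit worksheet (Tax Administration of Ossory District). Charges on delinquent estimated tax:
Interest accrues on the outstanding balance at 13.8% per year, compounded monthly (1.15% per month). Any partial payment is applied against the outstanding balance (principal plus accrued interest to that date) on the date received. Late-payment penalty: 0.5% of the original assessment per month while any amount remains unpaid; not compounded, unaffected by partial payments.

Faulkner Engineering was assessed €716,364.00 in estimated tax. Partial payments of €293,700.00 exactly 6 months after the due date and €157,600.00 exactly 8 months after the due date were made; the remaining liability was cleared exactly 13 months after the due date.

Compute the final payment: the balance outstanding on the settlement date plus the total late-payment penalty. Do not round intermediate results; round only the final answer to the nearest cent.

Balance at month 6: €716,364.0000 × (1 + 0.0115)^6 = €767,236.1819…
After €293,700.00 payment: €767,236.1819… − €293,700.00 = €473,536.1819…
Balance at month 8: €473,536.1819… × (1 + 0.0115)^2 = €484,490.1392…
After €157,600.00 payment: €484,490.1392… − €157,600.00 = €326,890.1392…
Balance at month 13: €326,890.1392… × (1 + 0.0115)^5 = €346,123.6347…
Penalty: 13 × 0.5% × €716,364.00 = €46,563.66
Final settlement = outstanding balance + penalty = €346,123.6347… + €46,563.66 = €392,687.29

€392,687.29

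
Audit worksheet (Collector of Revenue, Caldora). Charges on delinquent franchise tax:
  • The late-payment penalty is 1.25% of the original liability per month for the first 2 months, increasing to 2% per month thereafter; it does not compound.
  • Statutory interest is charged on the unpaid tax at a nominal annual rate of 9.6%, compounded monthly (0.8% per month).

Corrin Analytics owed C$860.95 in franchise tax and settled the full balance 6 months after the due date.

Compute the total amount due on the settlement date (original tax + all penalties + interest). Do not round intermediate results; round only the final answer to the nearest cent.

C$993.51

Penalty, months 1–2: 2 × 1.25% × C$860.95 = C$21.52…
Penalty, months 3–6: 4 × 2% × C$860.95 = C$68.88…
Interest: C$860.95 × ((1 + 0.008)^6 − 1) = C$860.95 × 0.0489703… = C$42.1610…
Total = C$860.95 + C$90.3998… + C$42.1610… = C$993.51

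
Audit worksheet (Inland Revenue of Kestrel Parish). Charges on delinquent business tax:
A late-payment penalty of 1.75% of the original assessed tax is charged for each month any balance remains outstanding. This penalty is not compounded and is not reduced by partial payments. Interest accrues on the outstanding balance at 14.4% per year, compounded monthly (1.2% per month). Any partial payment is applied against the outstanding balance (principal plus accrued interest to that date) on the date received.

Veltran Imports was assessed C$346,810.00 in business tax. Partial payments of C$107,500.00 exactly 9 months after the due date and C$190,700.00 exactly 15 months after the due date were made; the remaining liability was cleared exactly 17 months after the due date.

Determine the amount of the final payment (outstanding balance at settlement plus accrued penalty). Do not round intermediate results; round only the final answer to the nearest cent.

C$214,384.06

Balance at month 9: C$346,810.0000 × (1 + 0.012)^9 = C$386,114.6003…
After C$107,500.00 payment: C$386,114.6003… − C$107,500.00 = C$278,614.6003…
Balance at month 15: C$278,614.6003… × (1 + 0.012)^6 = C$299,286.3750…
After C$190,700.00 payment: C$299,286.3750… − C$190,700.00 = C$108,586.3750…
Balance at month 17: C$108,586.3750… × (1 + 0.012)^2 = C$111,208.0845…
Penalty: 17 × 1.75% × C$346,810.00 = C$103,175.98…
Final settlement = outstanding balance + penalty = C$111,208.0845… + C$103,175.98… = C$214,384.06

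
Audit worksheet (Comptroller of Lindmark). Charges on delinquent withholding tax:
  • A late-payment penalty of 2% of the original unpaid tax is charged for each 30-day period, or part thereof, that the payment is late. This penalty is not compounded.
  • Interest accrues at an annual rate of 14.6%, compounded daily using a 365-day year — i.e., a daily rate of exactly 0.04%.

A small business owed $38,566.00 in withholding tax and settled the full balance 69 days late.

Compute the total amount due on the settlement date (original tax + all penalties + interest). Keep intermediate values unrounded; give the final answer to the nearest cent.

Penalty periods: ⌈69/30⌉ = 3; penalty = 3 × 2% × $38,566.00 = $2,313.96
Interest: $38,566.00 × ((1 + 0.0004)^69 − 1) = $38,566.00 × 0.02797874… = $1,079.0279…
Total = $38,566.00 + $2,313.9600 + $1,079.0279… = $41,958.99

$41,958.99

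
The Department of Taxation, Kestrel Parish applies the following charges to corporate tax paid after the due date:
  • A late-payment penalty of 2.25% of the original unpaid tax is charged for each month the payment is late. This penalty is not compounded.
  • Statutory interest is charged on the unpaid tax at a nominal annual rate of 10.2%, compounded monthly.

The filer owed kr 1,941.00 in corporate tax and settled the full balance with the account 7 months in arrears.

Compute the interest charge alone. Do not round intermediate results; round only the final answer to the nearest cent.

Interest (10.2%/yr ÷ 12 = 0.85%/month): kr 1,941.00 × ((1 + 0.0085)^7 − 1) = kr 118.4766…

kr 118.48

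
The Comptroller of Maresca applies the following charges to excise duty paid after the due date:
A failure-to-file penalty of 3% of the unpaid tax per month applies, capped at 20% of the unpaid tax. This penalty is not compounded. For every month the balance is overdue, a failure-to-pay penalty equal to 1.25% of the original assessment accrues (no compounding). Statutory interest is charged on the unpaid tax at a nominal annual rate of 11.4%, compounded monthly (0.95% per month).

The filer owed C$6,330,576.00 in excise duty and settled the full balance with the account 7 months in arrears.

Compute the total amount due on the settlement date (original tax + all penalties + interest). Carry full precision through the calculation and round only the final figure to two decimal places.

Failure-to-file: 7 × 3% × C$6,330,576.00 = C$1,329,420.96, capped at 20% × C$6,330,576.00 = C$1,266,115.20
Failure-to-pay penalty = 1.25% × C$6,330,576.00 × 7 mo = C$553,925.40
Interest: C$6,330,576.00 × ((1 + 0.0095)^7 − 1) = C$6,330,576.00 × 0.0684255… = C$433,173.1119…
Total = C$6,330,576.00 + C$1,820,040.6000 + C$433,173.1119… = C$8,583,789.71

C$8,583,789.71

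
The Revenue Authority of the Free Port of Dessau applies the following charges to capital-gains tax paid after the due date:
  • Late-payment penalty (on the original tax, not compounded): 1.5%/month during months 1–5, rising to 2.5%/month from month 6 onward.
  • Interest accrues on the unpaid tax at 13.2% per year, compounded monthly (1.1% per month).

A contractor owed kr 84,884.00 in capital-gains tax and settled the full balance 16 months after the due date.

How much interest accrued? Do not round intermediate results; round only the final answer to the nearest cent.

Interest: kr 84,884.00 × ((1 + 0.011)^16 − 1) = kr 84,884.00 × 0.1912927… = kr 16,237.6916…

kr 16,237.69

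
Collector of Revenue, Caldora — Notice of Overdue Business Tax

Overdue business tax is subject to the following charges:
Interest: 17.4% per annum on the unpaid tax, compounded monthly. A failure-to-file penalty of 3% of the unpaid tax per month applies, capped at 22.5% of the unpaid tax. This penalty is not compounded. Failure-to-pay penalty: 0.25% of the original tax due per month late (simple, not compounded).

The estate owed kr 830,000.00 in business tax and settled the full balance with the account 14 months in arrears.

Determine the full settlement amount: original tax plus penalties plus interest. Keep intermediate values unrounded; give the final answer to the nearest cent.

kr 1,231,129.05

Failure-to-file: 14 × 3% × kr 830,000.00 = kr 348,600.00, capped at 22.5% × kr 830,000.00 = kr 186,750.00
Failure-to-pay penalty: 14 × 0.25% × kr 830,000.00 = kr 29,050.00
Interest (17.4%/yr ÷ 12 = 1.45%/month): kr 830,000.00 × ((1 + 0.0145)^14 − 1) = kr 185,329.0486…
Total = kr 830,000.00 + kr 215,800.0000 + kr 185,329.0486… = kr 1,231,129.05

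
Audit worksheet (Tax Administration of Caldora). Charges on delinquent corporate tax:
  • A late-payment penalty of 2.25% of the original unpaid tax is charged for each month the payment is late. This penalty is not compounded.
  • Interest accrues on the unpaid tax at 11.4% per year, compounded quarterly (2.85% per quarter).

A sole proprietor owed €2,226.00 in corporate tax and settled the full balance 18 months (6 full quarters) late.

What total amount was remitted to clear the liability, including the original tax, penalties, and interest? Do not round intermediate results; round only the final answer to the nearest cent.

€3,536.35

Late-payment penalty: 18 × 2.25% × €2,226.00 = €901.53
Interest: €2,226.00 × ((1 + 0.0285)^6 − 1) = €2,226.00 × 0.1836567… = €408.8199…
Total = €2,226.00 + €901.5300 + €408.8199… = €3,536.35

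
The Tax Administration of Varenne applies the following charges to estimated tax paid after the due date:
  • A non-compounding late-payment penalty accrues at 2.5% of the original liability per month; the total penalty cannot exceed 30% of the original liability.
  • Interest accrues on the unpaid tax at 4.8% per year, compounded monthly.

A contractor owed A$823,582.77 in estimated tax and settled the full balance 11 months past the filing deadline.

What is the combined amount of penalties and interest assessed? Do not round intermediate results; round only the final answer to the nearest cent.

Penalty: 11 × 2.5% × A$823,582.77 = A$226,485.26… (below the 30% cap of A$247,074.83…)
Interest (4.8%/yr ÷ 12 = 0.4%/month): A$823,582.77 × ((1 + 0.004)^11 − 1) = A$36,971.1617…
Penalties + interest = A$226,485.2618… + A$36,971.1617… = A$263,456.42

A$263,456.42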